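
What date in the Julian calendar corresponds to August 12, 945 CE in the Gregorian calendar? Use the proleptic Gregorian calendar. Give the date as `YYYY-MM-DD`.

The Julian–Gregorian offset here is 5 days (Julian trailing).
12 August 945 Gregorian − 5 days → 7 August 945 Julian.

0945-08-07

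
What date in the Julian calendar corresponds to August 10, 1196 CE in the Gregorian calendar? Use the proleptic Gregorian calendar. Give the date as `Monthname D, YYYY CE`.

August 3, 1196 CE

The Julian–Gregorian offset here is 7 days (Julian trailing).
10 August 1196 Gregorian − 7 days → 3 August 1196 Julian.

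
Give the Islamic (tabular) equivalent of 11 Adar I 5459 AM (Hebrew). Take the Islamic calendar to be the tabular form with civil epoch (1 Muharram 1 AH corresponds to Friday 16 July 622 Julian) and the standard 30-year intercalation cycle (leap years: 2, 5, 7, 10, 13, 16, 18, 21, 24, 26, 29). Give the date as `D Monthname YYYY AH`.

Julian Day Number of the source date = 2341648.
Converting JDN 2341648 to the tabular Islamic calendar gives 9 Sha'ban 1110 AH.

9 Sha'ban 1110 AH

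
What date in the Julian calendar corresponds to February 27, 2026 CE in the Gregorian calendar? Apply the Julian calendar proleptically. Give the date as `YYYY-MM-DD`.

At this point the Julian calendar is 13 days behind the Gregorian.
27 February 2026 Gregorian − 13 days → 14 February 2026 Julian.

2026-02-14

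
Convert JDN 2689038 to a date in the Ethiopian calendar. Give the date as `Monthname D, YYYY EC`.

JDN 2689038 is 27 March 2650 in the Gregorian calendar.
In the Ethiopian calendar that day is Megabit 13, 2642 EC.

Megabit 13, 2642 EC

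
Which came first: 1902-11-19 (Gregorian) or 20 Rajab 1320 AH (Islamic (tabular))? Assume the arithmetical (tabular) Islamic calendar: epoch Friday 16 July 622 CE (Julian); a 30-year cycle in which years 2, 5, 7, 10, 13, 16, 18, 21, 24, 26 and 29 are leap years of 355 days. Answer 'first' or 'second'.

second

Converting both to JDN: 2416073 vs 2416046; the smaller is the second.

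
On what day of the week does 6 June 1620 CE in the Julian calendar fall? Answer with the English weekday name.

Equivalently 16 June 1620 Gregorian, JDN 2312920.
2312920 ≡ 1 (mod 7); counting from Monday = 0 gives Tuesday.

Tuesday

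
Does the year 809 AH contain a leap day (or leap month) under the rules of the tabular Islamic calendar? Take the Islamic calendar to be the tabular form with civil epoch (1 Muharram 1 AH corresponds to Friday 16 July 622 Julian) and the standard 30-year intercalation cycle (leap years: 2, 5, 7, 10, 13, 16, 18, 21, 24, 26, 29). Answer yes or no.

yes

Year 809 AH is year 29 of its 30-year cycle; leap positions are 2, 5, 7, 10, 13, 16, 18, 21, 24, 26, 29, so it is a leap year (355 days).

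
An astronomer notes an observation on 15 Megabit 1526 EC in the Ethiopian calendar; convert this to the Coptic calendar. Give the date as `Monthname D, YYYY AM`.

Julian Day Number of the source date = 2281421.
Converting JDN 2281421 to the Coptic calendar gives 15 Paremhat 1250 AM.

Paremhat 15, 1250 AM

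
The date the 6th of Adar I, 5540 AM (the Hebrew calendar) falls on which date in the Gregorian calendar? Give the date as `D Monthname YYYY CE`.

12 February 1780 CE

Both dates share Julian Day Number 2371234; in the Gregorian calendar that is 12 February 1780 CE.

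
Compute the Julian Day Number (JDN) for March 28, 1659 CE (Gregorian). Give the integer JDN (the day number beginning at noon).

2327084

JDN 2400001 is 17 November 1858 CE (Gregorian), MJD 0; the target day is −72917 days from there, so JDN = 2327084.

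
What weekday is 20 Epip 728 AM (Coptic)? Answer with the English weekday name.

Equivalently 20 July 1012 Gregorian, JDN 2090886.
Since JDN mod 7 = 0 (0 = Monday), the day is Monday.

Monday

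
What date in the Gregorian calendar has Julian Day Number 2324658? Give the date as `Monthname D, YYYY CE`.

JDN 2451545 is 1 Jan 2000; 2324658 is −126887 days from there.

August 5, 1652 CE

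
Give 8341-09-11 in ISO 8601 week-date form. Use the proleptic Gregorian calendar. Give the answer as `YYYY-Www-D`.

8341-W37-4

The weekday is Thursday (ISO weekday 4).
That Thursday belongs to ISO week 37 of ISO year 8341.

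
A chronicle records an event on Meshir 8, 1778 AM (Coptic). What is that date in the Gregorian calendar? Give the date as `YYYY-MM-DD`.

Julian Day Number of the source date = 2474236.
Converting JDN 2474236 to the Gregorian calendar gives 15 February 2062 CE.

2062-02-15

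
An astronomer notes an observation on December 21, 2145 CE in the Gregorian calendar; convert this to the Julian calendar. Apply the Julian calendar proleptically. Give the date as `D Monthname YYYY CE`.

7 December 2145 CE

For dates in this range the Gregorian date is 14 days ahead of the Julian.
21 December 2145 Gregorian − 14 days → 7 December 2145 Julian.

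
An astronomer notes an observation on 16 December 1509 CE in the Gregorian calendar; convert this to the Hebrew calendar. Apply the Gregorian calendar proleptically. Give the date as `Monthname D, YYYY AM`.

Julian Day Number of the source date = 2272560.
Converting JDN 2272560 to the Hebrew calendar gives 23 Kislev 5270 AM.

Kislev 23, 5270 AM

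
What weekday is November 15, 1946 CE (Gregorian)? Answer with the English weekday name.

Friday

2432140 ≡ 4 (mod 7); counting from Monday = 0 gives Friday.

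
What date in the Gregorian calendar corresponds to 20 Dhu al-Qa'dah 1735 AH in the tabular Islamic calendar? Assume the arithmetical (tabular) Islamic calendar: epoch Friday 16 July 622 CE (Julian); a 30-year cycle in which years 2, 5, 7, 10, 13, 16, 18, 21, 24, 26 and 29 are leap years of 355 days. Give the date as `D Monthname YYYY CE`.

Both dates share Julian Day Number 2563226; in the Gregorian calendar that is 10 October 2305 CE.

10 October 2305 CE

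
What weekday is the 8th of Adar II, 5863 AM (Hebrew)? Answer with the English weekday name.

Saturday

In the Gregorian calendar this is 17 March 2103 (JDN 2489240).
Since JDN mod 7 = 5 (0 = Monday), the day is Saturday.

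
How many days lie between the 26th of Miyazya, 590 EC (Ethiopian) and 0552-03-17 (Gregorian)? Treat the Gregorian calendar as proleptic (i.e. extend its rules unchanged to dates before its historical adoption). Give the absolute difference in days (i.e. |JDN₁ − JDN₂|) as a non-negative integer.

16838

First date → JDN 1939588; second date → JDN 1922750.
The interval is |1939588 − 1922750| = 16838 days.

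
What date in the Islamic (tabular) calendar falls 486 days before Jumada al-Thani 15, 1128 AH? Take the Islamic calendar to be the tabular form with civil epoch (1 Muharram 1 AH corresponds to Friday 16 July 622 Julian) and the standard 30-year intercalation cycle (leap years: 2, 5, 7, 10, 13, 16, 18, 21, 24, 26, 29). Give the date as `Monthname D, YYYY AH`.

Safar 1, 1127 AH

JDN of Jumada al-Thani 15, 1128 AH = 2347973.
2347973 − 486 = 2347487.
JDN 2347487 in the tabular Islamic calendar is Safar 1, 1127 AH.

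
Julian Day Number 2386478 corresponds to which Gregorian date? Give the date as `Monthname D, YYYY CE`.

November 8, 1821 CE

Counting from JDN 2299161 = 15 Oct 1582 gives an offset of 87317 days.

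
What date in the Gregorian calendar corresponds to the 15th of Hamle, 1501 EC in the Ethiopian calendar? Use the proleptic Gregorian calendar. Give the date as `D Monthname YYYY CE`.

19 July 1509 CE

Julian Day Number of the source date = 2272410.
Converting JDN 2272410 to the Gregorian calendar gives 19 July 1509 CE.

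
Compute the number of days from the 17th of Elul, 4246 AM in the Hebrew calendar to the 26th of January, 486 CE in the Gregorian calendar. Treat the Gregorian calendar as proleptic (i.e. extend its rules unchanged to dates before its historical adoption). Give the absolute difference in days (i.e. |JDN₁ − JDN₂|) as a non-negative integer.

220

JDN of the first date = 1898814.
JDN of the second date = 1898594.
|1898594 − 1898814| = 220.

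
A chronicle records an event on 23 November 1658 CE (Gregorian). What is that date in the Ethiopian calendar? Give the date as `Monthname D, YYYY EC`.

Hidar 17, 1651 EC

Both dates share Julian Day Number 2326959; in the Ethiopian calendar that is 17 Hidar 1651 EC.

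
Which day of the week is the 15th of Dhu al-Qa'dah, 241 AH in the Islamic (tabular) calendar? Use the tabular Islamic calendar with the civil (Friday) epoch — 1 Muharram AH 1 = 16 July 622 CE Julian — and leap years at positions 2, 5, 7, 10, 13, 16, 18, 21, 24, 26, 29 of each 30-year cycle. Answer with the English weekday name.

Thursday

Equivalently 30 March 856 Gregorian, JDN 2033797.
JDN 2033797 mod 7 = 3, and JDN 0 was a Monday, so this is a Thursday.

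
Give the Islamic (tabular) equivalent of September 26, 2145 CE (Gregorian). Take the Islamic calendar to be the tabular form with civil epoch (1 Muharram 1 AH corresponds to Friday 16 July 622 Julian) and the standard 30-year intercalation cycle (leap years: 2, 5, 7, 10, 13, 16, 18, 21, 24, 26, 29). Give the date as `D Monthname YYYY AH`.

Both dates share Julian Day Number 2504774; in the tabular Islamic calendar that is 9 Dhu al-Hijjah 1570 AH.

9 Dhu al-Hijjah 1570 AH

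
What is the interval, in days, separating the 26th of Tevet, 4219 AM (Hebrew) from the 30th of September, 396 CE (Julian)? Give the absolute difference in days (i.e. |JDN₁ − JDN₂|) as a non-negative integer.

22754

First date → JDN 1888724; second date → JDN 1865970.
The interval is |1888724 − 1865970| = 22754 days.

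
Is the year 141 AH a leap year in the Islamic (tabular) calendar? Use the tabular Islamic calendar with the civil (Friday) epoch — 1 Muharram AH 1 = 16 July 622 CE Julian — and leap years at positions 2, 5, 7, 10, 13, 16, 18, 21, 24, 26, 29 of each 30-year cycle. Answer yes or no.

Year 141 AH is year 21 of its 30-year cycle; leap positions are 2, 5, 7, 10, 13, 16, 18, 21, 24, 26, 29, so it is a leap year (355 days).

yes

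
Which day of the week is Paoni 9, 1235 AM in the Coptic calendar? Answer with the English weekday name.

This is JDN 2276026 (13 June 1519 Gregorian).
Since JDN mod 7 = 4 (0 = Monday), the day is Friday.

Friday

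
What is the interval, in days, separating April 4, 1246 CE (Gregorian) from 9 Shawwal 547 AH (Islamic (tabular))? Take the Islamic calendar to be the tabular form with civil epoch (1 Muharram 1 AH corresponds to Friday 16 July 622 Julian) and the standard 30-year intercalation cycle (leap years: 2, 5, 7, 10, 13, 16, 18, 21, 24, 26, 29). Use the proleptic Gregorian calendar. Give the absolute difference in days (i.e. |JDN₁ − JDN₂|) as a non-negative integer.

JDN of the first date = 2176246.
JDN of the second date = 2142198.
|2142198 − 2176246| = 34048.

34048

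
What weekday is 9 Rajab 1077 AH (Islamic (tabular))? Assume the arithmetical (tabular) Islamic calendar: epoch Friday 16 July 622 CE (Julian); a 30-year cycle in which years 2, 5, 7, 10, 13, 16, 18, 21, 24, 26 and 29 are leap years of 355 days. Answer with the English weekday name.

Equivalently 5 January 1667 Gregorian, JDN 2329924.
JDN 2329924 mod 7 = 2, and JDN 0 was a Monday, so this is a Wednesday.

Wednesday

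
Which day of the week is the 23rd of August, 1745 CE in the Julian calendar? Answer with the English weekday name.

In the Gregorian calendar this is 3 September 1745 (JDN 2358654).
Since JDN mod 7 = 4 (0 = Monday), the day is Friday.

Friday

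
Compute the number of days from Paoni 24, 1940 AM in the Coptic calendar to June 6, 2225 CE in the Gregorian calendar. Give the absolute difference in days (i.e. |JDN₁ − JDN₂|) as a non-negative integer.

First date → JDN 2533543; second date → JDN 2533881.
The interval is |2533543 − 2533881| = 338 days.

338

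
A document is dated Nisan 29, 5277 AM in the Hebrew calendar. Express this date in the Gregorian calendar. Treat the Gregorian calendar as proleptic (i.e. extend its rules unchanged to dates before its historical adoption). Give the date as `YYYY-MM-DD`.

1517-05-01

Julian Day Number of the source date = 2275253.
Converting JDN 2275253 to the Gregorian calendar gives 1 May 1517 CE.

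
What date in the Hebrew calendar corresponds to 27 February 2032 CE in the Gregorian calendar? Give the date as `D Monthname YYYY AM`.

15 Adar 5792 AM

Julian Day Number of the source date = 2463290.
Converting JDN 2463290 to the Hebrew calendar gives 15 Adar 5792 AM.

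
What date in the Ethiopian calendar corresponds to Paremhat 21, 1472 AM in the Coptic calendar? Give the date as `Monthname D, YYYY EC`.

The source date corresponds to 28 March 1756 in the Gregorian calendar (JDN 2362513).
That day falls on 21 Megabit 1748 EC in the Ethiopian calendar.

Megabit 21, 1748 EC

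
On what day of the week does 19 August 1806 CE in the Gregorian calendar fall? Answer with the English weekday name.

Tuesday

Since JDN mod 7 = 1 (0 = Monday), the day is Tuesday.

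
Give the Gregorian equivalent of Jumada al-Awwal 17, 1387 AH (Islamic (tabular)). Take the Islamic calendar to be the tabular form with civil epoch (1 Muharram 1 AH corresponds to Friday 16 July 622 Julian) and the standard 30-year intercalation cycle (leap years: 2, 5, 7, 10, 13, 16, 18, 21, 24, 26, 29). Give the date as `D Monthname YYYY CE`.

23 August 1967 CE

Both dates share Julian Day Number 2439726; in the Gregorian calendar that is 23 August 1967 CE.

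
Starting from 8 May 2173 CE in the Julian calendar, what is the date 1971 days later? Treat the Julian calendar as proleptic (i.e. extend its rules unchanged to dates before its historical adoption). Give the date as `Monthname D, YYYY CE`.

Counting 1971 days forward from JDN 2514874 reaches JDN 2516845, which is September 30, 2178 CE.

September 30, 2178 CE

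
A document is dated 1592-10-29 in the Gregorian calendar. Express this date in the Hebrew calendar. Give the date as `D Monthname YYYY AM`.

23 Cheshvan 5353 AM

Julian Day Number of the source date = 2302828.
Converting JDN 2302828 to the Hebrew calendar gives 23 Cheshvan 5353 AM.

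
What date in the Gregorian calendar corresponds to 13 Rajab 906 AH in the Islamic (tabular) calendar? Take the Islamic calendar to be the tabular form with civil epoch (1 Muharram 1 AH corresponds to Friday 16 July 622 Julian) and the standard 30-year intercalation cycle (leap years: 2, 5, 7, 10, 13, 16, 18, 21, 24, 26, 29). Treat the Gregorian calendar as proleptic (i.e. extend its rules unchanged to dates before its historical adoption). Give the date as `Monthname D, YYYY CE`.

Both dates share Julian Day Number 2269331; in the Gregorian calendar that is 12 February 1501 CE.

February 12, 1501 CE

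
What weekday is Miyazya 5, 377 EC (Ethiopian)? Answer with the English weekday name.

Monday

This is JDN 1861769 (1 April 385 Gregorian).
JDN 1861769 mod 7 = 0, and JDN 0 was a Monday, so this is a Monday.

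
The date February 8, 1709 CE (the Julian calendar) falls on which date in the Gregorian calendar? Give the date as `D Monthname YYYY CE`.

The Julian–Gregorian offset here is 11 days (Julian trailing).
8 February 1709 Julian + 11 days → 19 February 1709 Gregorian.

19 February 1709 CE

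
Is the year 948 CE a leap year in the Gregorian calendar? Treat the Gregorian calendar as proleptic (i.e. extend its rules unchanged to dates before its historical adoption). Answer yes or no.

948 is divisible by 4 and not by 100, so it is a leap year.

yes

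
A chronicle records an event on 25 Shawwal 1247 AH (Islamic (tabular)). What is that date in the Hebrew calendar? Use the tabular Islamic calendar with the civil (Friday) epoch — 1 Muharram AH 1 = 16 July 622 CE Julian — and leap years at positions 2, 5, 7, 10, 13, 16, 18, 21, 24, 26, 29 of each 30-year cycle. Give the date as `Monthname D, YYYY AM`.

The source date corresponds to 28 March 1832 in the Gregorian calendar (JDN 2390271).
That day falls on 26 Adar II 5592 AM in the Hebrew calendar.

Adar II 26, 5592 AM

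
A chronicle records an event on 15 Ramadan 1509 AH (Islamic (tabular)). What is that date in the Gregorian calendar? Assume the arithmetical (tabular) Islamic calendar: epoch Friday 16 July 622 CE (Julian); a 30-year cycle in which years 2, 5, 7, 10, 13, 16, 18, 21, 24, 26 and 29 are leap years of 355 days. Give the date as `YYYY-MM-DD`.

Julian Day Number of the source date = 2483075.
Converting JDN 2483075 to the Gregorian calendar gives 29 April 2086 CE.

2086-04-29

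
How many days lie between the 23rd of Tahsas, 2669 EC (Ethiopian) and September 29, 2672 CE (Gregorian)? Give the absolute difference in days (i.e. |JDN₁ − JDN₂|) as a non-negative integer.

First date → JDN 2698820; second date → JDN 2697260.
The interval is |2698820 − 2697260| = 1560 days.

1560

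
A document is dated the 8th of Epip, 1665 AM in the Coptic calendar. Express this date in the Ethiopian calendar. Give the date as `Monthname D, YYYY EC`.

Hamle 8, 1941 EC

Julian Day Number of the source date = 2433113.
Converting JDN 2433113 to the Ethiopian calendar gives 8 Hamle 1941 EC.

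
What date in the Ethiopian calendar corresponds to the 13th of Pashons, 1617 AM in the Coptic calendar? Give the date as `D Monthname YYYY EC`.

13 Ginbot 1893 EC

The source date corresponds to 21 May 1901 in the Gregorian calendar (JDN 2415526).
That day falls on 13 Ginbot 1893 EC in the Ethiopian calendar.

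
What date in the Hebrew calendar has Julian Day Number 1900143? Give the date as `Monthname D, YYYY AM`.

Iyar 17, 4250 AM

JDN 1900143 is 24 April 490 in the proleptic Gregorian calendar.
In the Hebrew calendar that day is Iyar 17, 4250 AM.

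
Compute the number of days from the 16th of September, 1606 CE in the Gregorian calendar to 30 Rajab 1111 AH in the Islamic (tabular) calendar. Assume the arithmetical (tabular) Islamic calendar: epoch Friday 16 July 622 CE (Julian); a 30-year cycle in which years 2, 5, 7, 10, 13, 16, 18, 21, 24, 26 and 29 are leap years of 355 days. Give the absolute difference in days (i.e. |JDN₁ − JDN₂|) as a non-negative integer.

First date → JDN 2307898; second date → JDN 2341993.
The interval is |2307898 − 2341993| = 34095 days.

34095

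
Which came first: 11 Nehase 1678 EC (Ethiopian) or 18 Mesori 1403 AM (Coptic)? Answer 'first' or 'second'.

Converting both to JDN: 2337085 vs 2337457; the smaller is the first.

first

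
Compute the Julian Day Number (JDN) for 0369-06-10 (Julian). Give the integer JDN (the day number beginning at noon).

In the proleptic Gregorian calendar the same day is 11 June 369.
JDN 2451545 is 1 January 2000 CE (Gregorian); the target day is −595549 days from there, so JDN = 1855996.

1855996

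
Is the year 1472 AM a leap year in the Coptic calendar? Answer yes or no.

no

1472 mod 4 = 0; in the Coptic calendar a year is leap when year mod 4 = 3, so it is a common year.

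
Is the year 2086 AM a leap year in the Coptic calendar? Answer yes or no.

no

2086 mod 4 = 2; in the Coptic calendar a year is leap when year mod 4 = 3, so it is a common year.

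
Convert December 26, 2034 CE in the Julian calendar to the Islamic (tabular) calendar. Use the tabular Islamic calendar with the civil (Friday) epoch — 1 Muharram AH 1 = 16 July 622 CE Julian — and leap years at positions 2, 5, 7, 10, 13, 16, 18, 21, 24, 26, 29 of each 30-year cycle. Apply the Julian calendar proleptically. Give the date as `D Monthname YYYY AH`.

Julian Day Number of the source date = 2464336.
Converting JDN 2464336 to the tabular Islamic calendar gives 28 Shawwal 1456 AH.

28 Shawwal 1456 AH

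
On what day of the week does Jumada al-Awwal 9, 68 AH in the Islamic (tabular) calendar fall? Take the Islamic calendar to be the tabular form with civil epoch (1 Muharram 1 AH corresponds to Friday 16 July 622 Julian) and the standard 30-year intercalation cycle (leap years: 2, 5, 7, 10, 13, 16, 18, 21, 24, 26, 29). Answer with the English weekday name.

Thursday

Equivalently 24 November 687 Gregorian, JDN 1972309.
1972309 ≡ 3 (mod 7); counting from Monday = 0 gives Thursday.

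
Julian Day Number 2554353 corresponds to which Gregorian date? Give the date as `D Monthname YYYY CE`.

24 June 2281 CE

Counting from JDN 2299161 = 15 Oct 1582 gives an offset of 255192 days.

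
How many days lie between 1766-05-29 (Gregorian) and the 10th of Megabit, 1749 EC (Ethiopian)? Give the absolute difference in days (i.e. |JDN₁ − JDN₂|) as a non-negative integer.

3360

JDN of the first date = 2366227.
JDN of the second date = 2362867.
|2362867 − 2366227| = 3360.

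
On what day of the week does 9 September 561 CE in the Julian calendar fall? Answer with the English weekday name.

Friday

Equivalently 11 September 561 Gregorian, JDN 1926215.
Since JDN mod 7 = 4 (0 = Monday), the day is Friday.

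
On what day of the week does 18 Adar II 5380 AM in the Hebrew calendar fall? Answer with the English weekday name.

Monday

In the Gregorian calendar this is 23 March 1620 (JDN 2312835).
JDN 2312835 mod 7 = 0, and JDN 0 was a Monday, so this is a Monday.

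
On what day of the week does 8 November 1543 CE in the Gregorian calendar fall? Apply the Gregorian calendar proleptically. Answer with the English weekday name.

Monday

2284940 ≡ 0 (mod 7); counting from Monday = 0 gives Monday.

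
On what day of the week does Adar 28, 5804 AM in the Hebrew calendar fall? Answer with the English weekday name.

This is JDN 2467702 (27 March 2044 Gregorian).
Since JDN mod 7 = 6 (0 = Monday), the day is Sunday.

Sunday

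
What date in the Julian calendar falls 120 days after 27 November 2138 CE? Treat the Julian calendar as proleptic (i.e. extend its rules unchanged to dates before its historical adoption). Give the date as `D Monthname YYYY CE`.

27 March 2139 CE

JDN of 27 November 2138 CE = 2502293.
2502293 + 120 = 2502413.
JDN 2502413 in the Julian calendar is 27 March 2139 CE.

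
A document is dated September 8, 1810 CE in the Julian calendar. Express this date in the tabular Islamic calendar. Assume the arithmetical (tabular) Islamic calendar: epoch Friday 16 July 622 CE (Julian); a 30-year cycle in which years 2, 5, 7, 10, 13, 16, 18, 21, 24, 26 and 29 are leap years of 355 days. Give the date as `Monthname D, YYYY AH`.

Sha'ban 20, 1225 AH

The source date corresponds to 20 September 1810 in the Gregorian calendar (JDN 2382411).
That day falls on 20 Sha'ban 1225 AH in the tabular Islamic calendar.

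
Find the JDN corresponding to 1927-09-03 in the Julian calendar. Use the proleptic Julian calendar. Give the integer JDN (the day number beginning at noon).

Equivalently 16 September 1927 (Gregorian).
JDN 2299161 is 15 October 1582 CE (Gregorian); the target day is +125979 days from there, so JDN = 2425140.

2425140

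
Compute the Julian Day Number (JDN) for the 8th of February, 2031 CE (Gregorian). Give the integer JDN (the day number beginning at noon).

JDN 2400001 is 17 November 1858 CE (Gregorian), MJD 0; the target day is +62905 days from there, so JDN = 2462906.

2462906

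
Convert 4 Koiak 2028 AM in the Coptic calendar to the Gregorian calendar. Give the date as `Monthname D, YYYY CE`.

Both dates share Julian Day Number 2565485; in the Gregorian calendar that is 17 December 2311 CE.

December 17, 2311 CE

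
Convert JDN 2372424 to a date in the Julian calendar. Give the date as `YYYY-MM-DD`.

1783-05-06

The Gregorian equivalent of JDN 2372424 is 17 May 1783.
In the Julian calendar that day is 1783-05-06.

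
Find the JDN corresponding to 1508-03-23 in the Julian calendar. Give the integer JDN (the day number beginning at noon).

In the proleptic Gregorian calendar the same day is 2 April 1508.
JDN 2451545 is 1 January 2000 CE (Gregorian); the target day is −179608 days from there, so JDN = 2271937.

2271937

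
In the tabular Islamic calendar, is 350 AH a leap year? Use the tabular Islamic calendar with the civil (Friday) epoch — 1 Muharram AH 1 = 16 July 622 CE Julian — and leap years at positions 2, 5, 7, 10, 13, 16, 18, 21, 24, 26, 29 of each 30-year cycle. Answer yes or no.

Year 350 AH is year 20 of its 30-year cycle; leap positions are 2, 5, 7, 10, 13, 16, 18, 21, 24, 26, 29, so it is a common year (354 days).

no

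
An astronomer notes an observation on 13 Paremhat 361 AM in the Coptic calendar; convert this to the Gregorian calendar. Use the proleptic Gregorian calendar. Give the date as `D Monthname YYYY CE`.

Both dates share Julian Day Number 1956712; in the Gregorian calendar that is 12 March 645 CE.

12 March 645 CE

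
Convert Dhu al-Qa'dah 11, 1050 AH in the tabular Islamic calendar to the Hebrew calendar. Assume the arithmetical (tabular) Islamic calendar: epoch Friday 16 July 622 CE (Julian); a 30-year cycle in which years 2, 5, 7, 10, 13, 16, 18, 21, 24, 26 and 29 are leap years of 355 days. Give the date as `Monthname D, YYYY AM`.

Adar 12, 5401 AM

Both dates share Julian Day Number 2320476; in the Hebrew calendar that is 12 Adar 5401 AM.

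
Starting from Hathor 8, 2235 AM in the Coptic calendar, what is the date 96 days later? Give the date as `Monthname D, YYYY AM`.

Meshir 14, 2235 AM

The starting date is JDN 2641065; 2641065 + 96 = 2641161.
JDN 2641161 corresponds to Meshir 14, 2235 AM.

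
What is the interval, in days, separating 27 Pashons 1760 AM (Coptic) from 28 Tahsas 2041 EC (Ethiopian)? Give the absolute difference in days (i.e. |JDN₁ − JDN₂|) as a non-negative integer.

First date → JDN 2467771; second date → JDN 2469448.
The interval is |2467771 − 2469448| = 1677 days.

1677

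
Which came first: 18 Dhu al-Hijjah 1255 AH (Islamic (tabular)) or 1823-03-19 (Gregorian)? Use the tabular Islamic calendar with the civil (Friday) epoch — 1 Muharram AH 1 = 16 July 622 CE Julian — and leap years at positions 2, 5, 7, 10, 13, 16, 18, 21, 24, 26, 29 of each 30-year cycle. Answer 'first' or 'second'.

Converting both to JDN: 2393158 vs 2386974; the smaller is the second.

second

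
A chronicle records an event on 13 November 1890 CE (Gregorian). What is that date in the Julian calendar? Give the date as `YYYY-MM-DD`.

1890-11-01

For dates in this range the Gregorian date is 12 days ahead of the Julian.
13 November 1890 Gregorian − 12 days → 1 November 1890 Julian.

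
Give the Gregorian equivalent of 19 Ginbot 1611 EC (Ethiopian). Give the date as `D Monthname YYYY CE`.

24 May 1619 CE

Julian Day Number of the source date = 2312531.
Converting JDN 2312531 to the Gregorian calendar gives 24 May 1619 CE.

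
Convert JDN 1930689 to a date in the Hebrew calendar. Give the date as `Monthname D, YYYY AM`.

Kislev 28, 4334 AM

The proleptic Gregorian equivalent of JDN 1930689 is 11 December 573.
In the Hebrew calendar that day is Kislev 28, 4334 AM.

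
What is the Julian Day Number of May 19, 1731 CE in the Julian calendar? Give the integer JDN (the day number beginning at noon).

In the Gregorian calendar the same day is 30 May 1731.
JDN 2299161 is 15 October 1582 CE (Gregorian); the target day is +54283 days from there, so JDN = 2353444.

2353444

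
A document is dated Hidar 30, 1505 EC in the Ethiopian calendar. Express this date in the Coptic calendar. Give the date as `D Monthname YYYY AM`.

Julian Day Number of the source date = 2273646.
Converting JDN 2273646 to the Coptic calendar gives 30 Hathor 1229 AM.

30 Hathor 1229 AM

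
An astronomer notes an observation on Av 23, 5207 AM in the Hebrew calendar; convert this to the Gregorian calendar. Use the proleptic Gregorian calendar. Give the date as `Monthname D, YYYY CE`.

Both dates share Julian Day Number 2249791; in the Gregorian calendar that is 14 August 1447 CE.

August 14, 1447 CE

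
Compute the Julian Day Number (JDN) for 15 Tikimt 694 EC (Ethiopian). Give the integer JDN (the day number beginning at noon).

In the proleptic Gregorian calendar the same day is 16 October 701.
JDN 2400001 is 17 November 1858 CE (Gregorian), MJD 0; the target day is −422618 days from there, so JDN = 1977383.

1977383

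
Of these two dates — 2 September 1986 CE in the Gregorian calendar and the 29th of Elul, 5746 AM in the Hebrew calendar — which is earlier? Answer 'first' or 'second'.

first

The two dates have Julian Day Numbers 2446676 and 2446707 respectively.
Since 2446676 < 2446707, the first date comes first.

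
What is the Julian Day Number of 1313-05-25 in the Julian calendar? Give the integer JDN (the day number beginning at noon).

In the proleptic Gregorian calendar the same day is 2 June 1313.
JDN 2451545 is 1 January 2000 CE (Gregorian); the target day is −250769 days from there, so JDN = 2200776.

2200776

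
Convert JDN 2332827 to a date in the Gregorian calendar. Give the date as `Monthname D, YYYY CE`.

JDN 2451545 is 1 Jan 2000; 2332827 is −118718 days from there.

December 17, 1674 CE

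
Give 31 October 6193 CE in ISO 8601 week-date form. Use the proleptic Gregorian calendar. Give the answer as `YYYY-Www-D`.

6193-W44-4

The weekday is Thursday (ISO weekday 4).
That Thursday belongs to ISO week 44 of ISO year 6193.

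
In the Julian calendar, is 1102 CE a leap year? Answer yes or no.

1102 mod 4 = 2, so it is a common year in the Julian calendar.

no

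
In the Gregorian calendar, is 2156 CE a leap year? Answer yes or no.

2156 is divisible by 4 and not by 100, so it is a leap year.

yes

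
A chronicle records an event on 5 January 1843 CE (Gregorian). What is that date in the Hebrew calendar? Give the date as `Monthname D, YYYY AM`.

Both dates share Julian Day Number 2394206; in the Hebrew calendar that is 4 Shevat 5603 AM.

Shevat 4, 5603 AM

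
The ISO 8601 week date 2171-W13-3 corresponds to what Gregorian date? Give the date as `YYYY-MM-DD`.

ISO week 1 of 2171 is the week containing the first Thursday of 2171.
Week 13, day 3 (Wednesday) lands on 2171-03-27.

2171-03-27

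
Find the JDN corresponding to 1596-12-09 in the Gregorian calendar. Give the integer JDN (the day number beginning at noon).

2304330

JDN 2400001 is 17 November 1858 CE (Gregorian), MJD 0; the target day is −95671 days from there, so JDN = 2304330.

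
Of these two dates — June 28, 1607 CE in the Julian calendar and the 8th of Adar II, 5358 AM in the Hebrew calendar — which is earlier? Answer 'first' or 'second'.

First date → JDN 2308193; second date → JDN 2304792.
JDN 2304792 < JDN 2308193, so the second date is earlier.

second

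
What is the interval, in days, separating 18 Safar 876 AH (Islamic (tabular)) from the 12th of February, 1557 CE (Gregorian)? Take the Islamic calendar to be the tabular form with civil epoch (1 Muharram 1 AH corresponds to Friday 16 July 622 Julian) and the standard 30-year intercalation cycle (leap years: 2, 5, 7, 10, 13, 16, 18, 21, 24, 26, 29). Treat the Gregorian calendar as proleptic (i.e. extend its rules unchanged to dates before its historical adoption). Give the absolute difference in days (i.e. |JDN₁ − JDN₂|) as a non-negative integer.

31227

First date → JDN 2258558; second date → JDN 2289785.
The interval is |2258558 − 2289785| = 31227 days.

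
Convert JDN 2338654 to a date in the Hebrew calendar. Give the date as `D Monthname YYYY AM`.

28 Kislev 5451 AM

The Gregorian equivalent of JDN 2338654 is 30 November 1690.
In the Hebrew calendar that day is 28 Kislev 5451 AM.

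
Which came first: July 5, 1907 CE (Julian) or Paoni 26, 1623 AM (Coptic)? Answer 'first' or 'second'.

The two dates have Julian Day Numbers 2417775 and 2417760 respectively.
Since 2417760 < 2417775, the second date comes first.

second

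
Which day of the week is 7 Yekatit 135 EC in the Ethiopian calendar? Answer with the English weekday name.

Equivalently 31 January 143 Gregorian, JDN 1773320.
1773320 ≡ 3 (mod 7); counting from Monday = 0 gives Thursday.

Thursday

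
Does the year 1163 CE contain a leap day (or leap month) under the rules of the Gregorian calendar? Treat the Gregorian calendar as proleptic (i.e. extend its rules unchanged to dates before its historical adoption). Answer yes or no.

1163 is not divisible by 4, so it is a common year.

no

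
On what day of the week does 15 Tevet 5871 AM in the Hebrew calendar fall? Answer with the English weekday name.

In the Gregorian calendar this is 26 December 2110 (JDN 2492081).
JDN 2492081 mod 7 = 4, and JDN 0 was a Monday, so this is a Friday.

Friday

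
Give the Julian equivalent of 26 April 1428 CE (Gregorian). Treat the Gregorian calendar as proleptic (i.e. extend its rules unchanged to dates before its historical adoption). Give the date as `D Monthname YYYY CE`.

For dates in this range the Gregorian date is 9 days ahead of the Julian.
26 April 1428 Gregorian − 9 days → 17 April 1428 Julian.

17 April 1428 CE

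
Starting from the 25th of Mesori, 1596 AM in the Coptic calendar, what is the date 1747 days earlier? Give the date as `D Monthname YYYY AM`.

The starting date is JDN 2407958; 2407958 − 1747 = 2406211.
JDN 2406211 corresponds to 9 Hathor 1592 AM.

9 Hathor 1592 AM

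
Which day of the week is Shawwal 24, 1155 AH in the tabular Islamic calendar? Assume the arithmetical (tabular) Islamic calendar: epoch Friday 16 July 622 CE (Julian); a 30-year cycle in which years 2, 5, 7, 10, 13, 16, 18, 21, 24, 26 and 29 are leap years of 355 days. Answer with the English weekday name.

Saturday

Equivalently 22 December 1742 Gregorian, JDN 2357668.
Since JDN mod 7 = 5 (0 = Monday), the day is Saturday.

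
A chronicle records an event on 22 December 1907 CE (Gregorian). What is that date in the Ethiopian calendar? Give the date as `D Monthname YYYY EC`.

Julian Day Number of the source date = 2417932.
Converting JDN 2417932 to the Ethiopian calendar gives 12 Tahsas 1900 EC.

12 Tahsas 1900 EC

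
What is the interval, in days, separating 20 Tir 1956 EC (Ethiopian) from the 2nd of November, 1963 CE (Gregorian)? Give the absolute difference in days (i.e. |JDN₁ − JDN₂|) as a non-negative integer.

First date → JDN 2438424; second date → JDN 2438336.
The interval is |2438424 − 2438336| = 88 days.

88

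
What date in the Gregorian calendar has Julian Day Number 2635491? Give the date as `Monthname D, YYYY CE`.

August 18, 2503 CE

Counting from JDN 2299161 = 15 Oct 1582 gives an offset of 336330 days.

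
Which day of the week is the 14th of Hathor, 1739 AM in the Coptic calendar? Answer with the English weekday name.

Wednesday

Equivalently 23 November 2022 Gregorian, JDN 2459907.
2459907 ≡ 2 (mod 7); counting from Monday = 0 gives Wednesday.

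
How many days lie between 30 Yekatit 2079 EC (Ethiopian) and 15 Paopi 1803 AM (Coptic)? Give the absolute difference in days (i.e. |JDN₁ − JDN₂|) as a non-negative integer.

135

JDN of the first date = 2483389.
JDN of the second date = 2483254.
|2483254 − 2483389| = 135.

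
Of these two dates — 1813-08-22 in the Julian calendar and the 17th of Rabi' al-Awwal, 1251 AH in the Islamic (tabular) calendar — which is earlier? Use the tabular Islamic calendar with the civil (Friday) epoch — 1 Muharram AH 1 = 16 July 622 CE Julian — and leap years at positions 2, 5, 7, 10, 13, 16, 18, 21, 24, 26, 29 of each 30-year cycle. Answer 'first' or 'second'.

first

The two dates have Julian Day Numbers 2383490 and 2391473 respectively.
Since 2383490 < 2391473, the first date comes first.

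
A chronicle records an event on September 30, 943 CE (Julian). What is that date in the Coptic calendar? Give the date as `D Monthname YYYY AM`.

2 Paopi 660 AM

Julian Day Number of the source date = 2065761.
Converting JDN 2065761 to the Coptic calendar gives 2 Paopi 660 AM.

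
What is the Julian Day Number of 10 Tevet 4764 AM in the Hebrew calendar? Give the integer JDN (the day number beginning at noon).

2087744

In the proleptic Gregorian calendar the same day is 13 December 1003.
JDN 2400001 is 17 November 1858 CE (Gregorian), MJD 0; the target day is −312257 days from there, so JDN = 2087744.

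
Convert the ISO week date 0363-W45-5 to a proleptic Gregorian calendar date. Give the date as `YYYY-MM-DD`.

ISO week 1 of 363 is the week containing the first Thursday of 363.
Week 45, day 5 (Friday) lands on 0363-11-08.

0363-11-08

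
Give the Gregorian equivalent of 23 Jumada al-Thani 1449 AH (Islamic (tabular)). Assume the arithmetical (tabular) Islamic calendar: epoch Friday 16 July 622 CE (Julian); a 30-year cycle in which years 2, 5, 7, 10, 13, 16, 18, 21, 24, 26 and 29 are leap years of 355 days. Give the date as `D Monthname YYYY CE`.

23 November 2027 CE

Both dates share Julian Day Number 2461733; in the Gregorian calendar that is 23 November 2027 CE.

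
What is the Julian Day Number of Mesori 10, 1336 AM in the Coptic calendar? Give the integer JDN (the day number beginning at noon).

Equivalently 13 August 1620 (Gregorian).
JDN 2400001 is 17 November 1858 CE (Gregorian), MJD 0; the target day is −87023 days from there, so JDN = 2312978.

2312978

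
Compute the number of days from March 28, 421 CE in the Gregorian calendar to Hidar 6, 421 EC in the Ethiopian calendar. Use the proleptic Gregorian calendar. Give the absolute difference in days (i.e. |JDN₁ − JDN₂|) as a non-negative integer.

2777

JDN of the first date = 1874914.
JDN of the second date = 1877691.
|1877691 − 1874914| = 2777.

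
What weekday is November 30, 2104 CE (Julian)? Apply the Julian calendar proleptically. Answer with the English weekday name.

In the Gregorian calendar this is 14 December 2104 (JDN 2489878).
2489878 ≡ 6 (mod 7); counting from Monday = 0 gives Sunday.

Sunday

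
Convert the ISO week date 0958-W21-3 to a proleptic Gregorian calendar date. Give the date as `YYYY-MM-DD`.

0958-05-24

ISO week 1 of 958 is the week containing the first Thursday of 958.
Week 21, day 3 (Wednesday) lands on 0958-05-24.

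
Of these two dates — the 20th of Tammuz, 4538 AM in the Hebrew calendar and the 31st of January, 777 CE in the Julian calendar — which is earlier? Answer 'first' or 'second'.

First date → JDN 2005394; second date → JDN 2004888.
JDN 2004888 < JDN 2005394, so the second date is earlier.

second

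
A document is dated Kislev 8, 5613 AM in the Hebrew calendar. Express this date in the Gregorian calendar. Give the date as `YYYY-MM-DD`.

1852-11-19

Both dates share Julian Day Number 2397812; in the Gregorian calendar that is 19 November 1852 CE.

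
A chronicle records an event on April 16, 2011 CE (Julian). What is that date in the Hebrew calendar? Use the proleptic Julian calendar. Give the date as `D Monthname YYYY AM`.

25 Nisan 5771 AM

Julian Day Number of the source date = 2455681.
Converting JDN 2455681 to the Hebrew calendar gives 25 Nisan 5771 AM.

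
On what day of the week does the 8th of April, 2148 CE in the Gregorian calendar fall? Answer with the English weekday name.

Monday

JDN 2505699 mod 7 = 0, and JDN 0 was a Monday, so this is a Monday.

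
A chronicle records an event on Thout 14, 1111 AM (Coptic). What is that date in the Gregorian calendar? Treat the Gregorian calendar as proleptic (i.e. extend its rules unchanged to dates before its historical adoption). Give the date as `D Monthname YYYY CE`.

Both dates share Julian Day Number 2230470; in the Gregorian calendar that is 19 September 1394 CE.

19 September 1394 CE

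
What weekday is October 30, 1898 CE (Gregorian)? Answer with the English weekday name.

Since JDN mod 7 = 6 (0 = Monday), the day is Sunday.

Sunday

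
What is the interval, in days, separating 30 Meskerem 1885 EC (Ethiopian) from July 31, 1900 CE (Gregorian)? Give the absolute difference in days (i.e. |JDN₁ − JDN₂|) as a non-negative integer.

JDN of the first date = 2412381.
JDN of the second date = 2415232.
|2415232 − 2412381| = 2851.

2851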